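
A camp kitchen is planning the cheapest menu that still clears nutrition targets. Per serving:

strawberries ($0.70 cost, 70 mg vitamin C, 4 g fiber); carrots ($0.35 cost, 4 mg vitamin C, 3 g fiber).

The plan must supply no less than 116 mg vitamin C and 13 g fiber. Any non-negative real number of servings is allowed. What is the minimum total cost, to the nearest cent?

Check every corner: each single food scaled to meet both minima, and each pair solved so both constraints bind.
strawberries only: max(116/70, 13/4) = 3.25 servings → $2.27.
carrots only: max(116/4, 13/3) = 29 servings → $10.15.
strawberries + carrots with both tight: 1.526 servings and 2.299 servings → $1.87.
Cheapest feasible corner: $1.87.

$1.87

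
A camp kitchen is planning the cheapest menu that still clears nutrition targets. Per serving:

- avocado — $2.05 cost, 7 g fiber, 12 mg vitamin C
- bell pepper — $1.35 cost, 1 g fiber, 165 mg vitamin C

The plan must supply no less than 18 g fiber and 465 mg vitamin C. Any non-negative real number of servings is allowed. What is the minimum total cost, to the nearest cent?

$8.08

avocado only: max(18/7, 465/12) = 38.75 servings → $79.44.
bell pepper only: max(18/1, 465/165) = 18 servings → $24.30.
avocado + bell pepper with both tight: 2.192 servings and 2.659 servings → $8.08.
The minimum over all feasible corners is $8.08.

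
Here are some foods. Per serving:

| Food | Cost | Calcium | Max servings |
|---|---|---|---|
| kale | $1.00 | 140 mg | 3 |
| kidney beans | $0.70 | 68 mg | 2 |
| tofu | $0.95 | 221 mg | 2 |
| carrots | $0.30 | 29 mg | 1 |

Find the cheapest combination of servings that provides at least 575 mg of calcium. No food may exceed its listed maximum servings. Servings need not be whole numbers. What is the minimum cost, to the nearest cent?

Cost per mg of calcium: tofu $0.0043, kale $0.0071, kidney beans $0.0103, carrots $0.0103.
Take 2 servings of tofu: +442.0 mg calcium for $1.90 (total $1.90, still need 133.0 mg).
Take 0.95 servings of kale: +133.0 mg calcium for $0.95 (total $2.85, still need 0.0 mg).
Greedy by cheapest-per-mg is optimal for a single linear constraint, so the minimum cost is $2.85.

$2.85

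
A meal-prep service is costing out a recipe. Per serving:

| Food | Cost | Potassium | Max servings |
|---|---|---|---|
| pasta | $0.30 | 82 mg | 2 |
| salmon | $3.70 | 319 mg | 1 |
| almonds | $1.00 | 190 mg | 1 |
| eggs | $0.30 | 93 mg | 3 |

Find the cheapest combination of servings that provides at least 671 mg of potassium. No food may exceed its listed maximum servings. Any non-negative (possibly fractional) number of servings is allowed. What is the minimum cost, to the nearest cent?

$2.94

Cost per mg of potassium: eggs $0.0032, pasta $0.0037, almonds $0.0053, salmon $0.0116.
Take 3 servings of eggs: +279.0 mg potassium for $0.90 (total $0.90, still need 392.0 mg).
Take 2 servings of pasta: +164.0 mg potassium for $0.60 (total $1.50, still need 228.0 mg).
Take 1 serving of almonds: +190.0 mg potassium for $1.00 (total $2.50, still need 38.0 mg).
Take 0.1191 servings of salmon: +38.0 mg potassium for $0.44 (total $2.94, still need 0.0 mg).
Greedy by cheapest-per-mg is optimal for a single linear constraint, so the minimum cost is $2.94.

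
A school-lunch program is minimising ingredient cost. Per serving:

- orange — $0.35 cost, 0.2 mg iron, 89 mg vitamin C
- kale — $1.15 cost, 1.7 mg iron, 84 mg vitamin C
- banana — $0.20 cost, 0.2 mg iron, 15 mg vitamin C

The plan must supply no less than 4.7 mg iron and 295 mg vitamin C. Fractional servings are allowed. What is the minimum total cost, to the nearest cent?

With two linear requirements the optimum uses one or two foods; enumerate the corners.
orange only: max(4.7/0.2, 295/89) = 23.5 servings → $8.22.
kale only: max(4.7/1.7, 295/84) = 3.512 servings → $4.04.
banana only: max(4.7/0.2, 295/15) = 23.5 servings → $4.70.
orange + kale with both tight: 0.7933 servings and 2.671 servings → $3.35.
orange + banana: the both-tight solution has a negative serving — not a feasible corner.
kale + banana with both tight: 1.322 servings and 12.26 servings → $3.97.
Cheapest feasible corner: $3.35.

$3.35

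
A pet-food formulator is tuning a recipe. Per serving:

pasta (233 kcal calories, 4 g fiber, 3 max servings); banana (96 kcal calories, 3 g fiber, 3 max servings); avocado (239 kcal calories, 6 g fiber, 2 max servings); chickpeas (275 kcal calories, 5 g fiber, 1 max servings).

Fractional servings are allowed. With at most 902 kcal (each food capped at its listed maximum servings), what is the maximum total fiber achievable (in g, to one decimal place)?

Fiber per kcal: banana 0.03125, avocado 0.0251, chickpeas 0.01818, pasta 0.01717.
Take 3 servings of banana: uses 288 kcal, +9.0 g fiber (running total 9.0 g).
Take 2 servings of avocado: uses 478 kcal, +12.0 g fiber (running total 21.0 g).
Take 0.4945 servings of chickpeas: uses 136 kcal, +2.5 g fiber (running total 23.5 g).
Greedy by best ratio exhausts the calories allowance optimally: 23.5 g.

23.5 g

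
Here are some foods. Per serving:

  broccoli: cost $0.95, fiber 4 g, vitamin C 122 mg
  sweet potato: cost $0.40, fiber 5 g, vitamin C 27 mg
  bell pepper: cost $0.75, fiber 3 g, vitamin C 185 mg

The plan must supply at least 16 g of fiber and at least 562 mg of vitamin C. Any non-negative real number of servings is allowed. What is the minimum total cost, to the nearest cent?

With two linear requirements the optimum uses one or two foods; enumerate the corners.
broccoli only: max(16/4, 562/122) = 4.607 servings → $4.38.
sweet potato only: max(16/5, 562/27) = 20.81 servings → $8.33.
bell pepper only: max(16/3, 562/185) = 5.333 servings → $4.00.
broccoli + sweet potato: the both-tight solution has a negative serving — not a feasible corner.
broccoli + bell pepper with both tight: 3.406 servings and 0.7914 servings → $3.83.
sweet potato + bell pepper with both tight: 1.509 servings and 2.818 servings → $2.72.
The minimum over all feasible corners is $2.72.

$2.72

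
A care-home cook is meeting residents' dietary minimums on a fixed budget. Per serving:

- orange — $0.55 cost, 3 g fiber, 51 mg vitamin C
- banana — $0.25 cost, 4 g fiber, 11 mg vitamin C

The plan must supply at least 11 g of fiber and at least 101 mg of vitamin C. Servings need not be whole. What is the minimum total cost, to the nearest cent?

$1.29

With two linear requirements the optimum uses one or two foods; enumerate the corners.
orange only: max(11/3, 101/51) = 3.667 servings → $2.02.
banana only: max(11/4, 101/11) = 9.182 servings → $2.30.
orange + banana with both tight: 1.655 servings and 1.509 servings → $1.29.
Cheapest feasible corner: $1.29.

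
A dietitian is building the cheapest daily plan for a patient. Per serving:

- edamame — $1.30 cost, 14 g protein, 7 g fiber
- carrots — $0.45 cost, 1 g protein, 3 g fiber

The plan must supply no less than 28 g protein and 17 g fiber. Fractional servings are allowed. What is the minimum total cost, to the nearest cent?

$3.03

This is a tiny linear program; its minimum lies at a vertex of the feasible set. List the vertices and price them.
edamame only: max(28/14, 17/7) = 2.429 servings → $3.16.
carrots only: max(28/1, 17/3) = 28 servings → $12.60.
edamame + carrots with both tight: 1.914 servings and 1.2 servings → $3.03.
Cheapest feasible corner: $3.03.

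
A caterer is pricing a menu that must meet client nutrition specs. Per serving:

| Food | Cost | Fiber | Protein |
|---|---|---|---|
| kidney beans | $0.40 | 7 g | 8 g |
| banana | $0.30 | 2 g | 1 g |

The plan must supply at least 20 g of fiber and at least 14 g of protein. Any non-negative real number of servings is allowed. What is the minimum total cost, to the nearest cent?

$1.14

Minimising a linear cost over {fiber ≥ 20, protein ≥ 14, servings ≥ 0} — the optimum is at a vertex, using one or two foods.
kidney beans only: max(20/7, 14/8) = 2.857 servings → $1.14.
banana only: max(20/2, 14/1) = 14 servings → $4.20.
kidney beans + banana with both tight: 0.8889 servings and 6.889 servings → $2.42.
The minimum over all feasible corners is $1.14.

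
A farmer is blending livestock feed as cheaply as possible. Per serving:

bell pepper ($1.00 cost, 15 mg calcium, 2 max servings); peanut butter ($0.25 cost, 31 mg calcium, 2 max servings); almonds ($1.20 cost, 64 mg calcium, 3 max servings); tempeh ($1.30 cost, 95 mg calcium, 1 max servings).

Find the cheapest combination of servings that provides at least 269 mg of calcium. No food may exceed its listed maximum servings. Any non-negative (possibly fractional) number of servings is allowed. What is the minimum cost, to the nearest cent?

$3.90

Cost per mg of calcium: peanut butter $0.0081, tempeh $0.0137, almonds $0.0187, bell pepper $0.0667.
Take 2 servings of peanut butter: +62.0 mg calcium for $0.50 (total $0.50, still need 207.0 mg).
Take 1 serving of tempeh: +95.0 mg calcium for $1.30 (total $1.80, still need 112.0 mg).
Take 1.75 servings of almonds: +112.0 mg calcium for $2.10 (total $3.90, still need 0.0 mg).
Filling from the cheapest source first is optimal under one linear minimum: $3.90.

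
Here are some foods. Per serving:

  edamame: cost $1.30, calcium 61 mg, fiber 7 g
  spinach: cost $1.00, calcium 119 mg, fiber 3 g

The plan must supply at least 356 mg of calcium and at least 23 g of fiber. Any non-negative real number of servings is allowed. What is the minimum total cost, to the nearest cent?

A basic optimal solution has at most two foods positive. Try each food alone and each pair with both targets met exactly.
edamame only: max(356/61, 23/7) = 5.836 servings → $7.59.
spinach only: max(356/119, 23/3) = 7.667 servings → $7.67.
edamame + spinach with both tight: 2.568 servings and 1.675 servings → $5.01.
Cheapest feasible corner: $5.01.

$5.01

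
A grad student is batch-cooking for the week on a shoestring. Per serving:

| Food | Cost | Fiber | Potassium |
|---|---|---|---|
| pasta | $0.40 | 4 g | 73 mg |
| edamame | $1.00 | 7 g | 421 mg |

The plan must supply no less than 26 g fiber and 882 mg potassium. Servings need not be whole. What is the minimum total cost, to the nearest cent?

For a min-cost LP with two ≥-constraints, a basic feasible solution has at most two positive variables.
pasta only: max(26/4, 882/73) = 12.08 servings → $4.83.
edamame only: max(26/7, 882/421) = 3.714 servings → $3.71.
pasta + edamame with both tight: 4.068 servings and 1.39 servings → $3.02.
Cheapest feasible corner: $3.02.

$3.02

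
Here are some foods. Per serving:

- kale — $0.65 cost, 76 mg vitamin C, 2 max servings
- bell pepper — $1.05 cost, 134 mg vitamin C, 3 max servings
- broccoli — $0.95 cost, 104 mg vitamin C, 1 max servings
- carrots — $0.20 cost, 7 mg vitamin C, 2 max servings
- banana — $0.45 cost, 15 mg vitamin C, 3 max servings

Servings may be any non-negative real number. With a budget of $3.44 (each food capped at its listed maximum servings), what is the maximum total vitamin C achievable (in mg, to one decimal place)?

435.9 mg

Vitamin C per dollar: bell pepper 127.6, kale 116.9, broccoli 109.5, carrots 35, banana 33.33.
Take 3 servings of bell pepper: spends $3.15, +402.0 mg vitamin C (running total 402.0 mg).
Take 0.4462 servings of kale: spends $0.29, +33.9 mg vitamin C (running total 435.9 mg).
Greedy by best ratio exhausts the cost allowance optimally: 435.9 mg.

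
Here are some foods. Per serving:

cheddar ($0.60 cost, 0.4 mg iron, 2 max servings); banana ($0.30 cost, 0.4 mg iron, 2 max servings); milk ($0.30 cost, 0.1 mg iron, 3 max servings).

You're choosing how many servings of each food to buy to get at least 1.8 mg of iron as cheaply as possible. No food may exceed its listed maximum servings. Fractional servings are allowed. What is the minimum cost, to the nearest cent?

Cost per mg of iron: banana $0.7500, cheddar $1.5000, milk $3.0000.
Take 2 servings of banana: +0.8 mg iron for $0.60 (total $0.60, still need 1.0 mg).
Take 2 servings of cheddar: +0.8 mg iron for $1.20 (total $1.80, still need 0.2 mg).
Take 2 servings of milk: +0.2 mg iron for $0.60 (total $2.40, still need 0.0 mg).
Greedy by cheapest-per-mg is optimal for a single linear constraint, so the minimum cost is $2.40.

$2.40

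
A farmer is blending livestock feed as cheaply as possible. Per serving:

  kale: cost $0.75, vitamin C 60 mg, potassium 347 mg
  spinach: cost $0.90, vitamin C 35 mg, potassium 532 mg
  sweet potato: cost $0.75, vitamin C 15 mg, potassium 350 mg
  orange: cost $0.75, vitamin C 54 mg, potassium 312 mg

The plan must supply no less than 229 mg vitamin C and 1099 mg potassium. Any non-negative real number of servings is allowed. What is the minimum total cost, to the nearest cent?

$2.86

This is a tiny linear program; its minimum lies at a vertex of the feasible set. List the vertices and price them.
kale only: max(229/60, 1099/347) = 3.817 servings → $2.86.
spinach only: max(229/35, 1099/532) = 6.543 servings → $5.89.
sweet potato only: max(229/15, 1099/350) = 15.27 servings → $11.45.
orange only: max(229/54, 1099/312) = 4.241 servings → $3.18.
kale + spinach: the both-tight solution has a negative serving — not a feasible corner.
kale + sweet potato: the both-tight solution has a negative serving — not a feasible corner.
kale + orange: intersection lies outside the first quadrant.
spinach + sweet potato: the both-tight solution has a negative serving — not a feasible corner.
spinach + orange with both targets exact would need a negative amount; discard.
sweet potato + orange: the both-tight solution has a negative serving — not a feasible corner.
So the least-cost plan costs $2.86.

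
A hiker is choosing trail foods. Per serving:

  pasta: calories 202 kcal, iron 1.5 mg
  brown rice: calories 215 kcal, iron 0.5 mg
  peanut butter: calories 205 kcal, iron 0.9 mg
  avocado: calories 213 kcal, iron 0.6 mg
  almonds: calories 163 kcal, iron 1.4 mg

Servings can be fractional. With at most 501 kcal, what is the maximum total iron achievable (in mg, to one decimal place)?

4.3 mg

Iron per kcal: almonds 0.008589, pasta 0.007426, peanut butter 0.00439, avocado 0.002817, brown rice 0.002326.
With no serving limits, spend the whole calories allowance on almonds: 501 kcal / 163 kcal × 1.4 mg = 4.3 mg.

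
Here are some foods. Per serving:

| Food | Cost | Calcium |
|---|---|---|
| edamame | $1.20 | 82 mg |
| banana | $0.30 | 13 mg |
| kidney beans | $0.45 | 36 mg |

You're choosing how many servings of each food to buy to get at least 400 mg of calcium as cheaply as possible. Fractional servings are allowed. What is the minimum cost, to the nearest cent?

Cost per mg of calcium: kidney beans $0.0125, edamame $0.0146, banana $0.0231.
With no serving limits, use only kidney beans: 400 mg / 36 mg = 11.11 servings × $0.45 = $5.00.

$5.00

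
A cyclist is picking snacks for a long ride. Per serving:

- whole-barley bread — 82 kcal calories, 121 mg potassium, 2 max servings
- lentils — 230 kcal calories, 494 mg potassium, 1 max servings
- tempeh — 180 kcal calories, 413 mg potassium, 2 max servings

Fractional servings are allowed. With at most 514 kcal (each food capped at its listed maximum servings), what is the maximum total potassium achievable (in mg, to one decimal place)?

1156.8 mg

Potassium per kcal: tempeh 2.294, lentils 2.148, whole-barley bread 1.476.
Take 2 servings of tempeh: uses 360 kcal, +826.0 mg potassium (running total 826.0 mg).
Take 0.6696 servings of lentils: uses 154 kcal, +330.8 mg potassium (running total 1156.8 mg).
Greedy by best ratio exhausts the calories allowance optimally: 1156.8 mg.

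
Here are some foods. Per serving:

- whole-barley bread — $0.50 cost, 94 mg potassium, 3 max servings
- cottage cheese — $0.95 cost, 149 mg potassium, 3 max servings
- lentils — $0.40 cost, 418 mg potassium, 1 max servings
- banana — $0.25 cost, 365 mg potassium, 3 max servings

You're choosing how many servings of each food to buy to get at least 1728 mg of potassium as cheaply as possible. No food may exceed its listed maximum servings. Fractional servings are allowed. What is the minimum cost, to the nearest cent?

$2.29

Cost per mg of potassium: banana $0.0007, lentils $0.0010, whole-barley bread $0.0053, cottage cheese $0.0064.
Take 3 servings of banana: +1095.0 mg potassium for $0.75 (total $0.75, still need 633.0 mg).
Take 1 serving of lentils: +418.0 mg potassium for $0.40 (total $1.15, still need 215.0 mg).
Take 2.287 servings of whole-barley bread: +215.0 mg potassium for $1.14 (total $2.29, still need 0.0 mg).
Filling from the cheapest source first is optimal under one linear minimum: $2.29.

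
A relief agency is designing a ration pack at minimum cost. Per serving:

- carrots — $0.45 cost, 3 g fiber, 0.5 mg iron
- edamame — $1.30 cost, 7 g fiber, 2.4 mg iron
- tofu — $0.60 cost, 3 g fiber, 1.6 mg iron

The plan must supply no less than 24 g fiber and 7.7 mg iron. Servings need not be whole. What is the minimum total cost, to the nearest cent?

Two binding constraints pin down two serving amounts, so the optimal mix uses at most two foods. The candidates are each food alone (scaled to the tighter of fiber/iron) and each pair with both constraints tight.
carrots only: max(24/3, 7.7/0.5) = 15.4 servings → $6.93.
edamame only: max(24/7, 7.7/2.4) = 3.429 servings → $4.46.
tofu only: max(24/3, 7.7/1.6) = 8 servings → $4.80.
carrots + edamame with both tight: 1 serving and 3 servings → $4.35.
carrots + tofu with both tight: 4.636 servings and 3.364 servings → $4.10.
edamame + tofu: intersection lies outside the first quadrant.
Cheapest feasible corner: $4.10.

$4.10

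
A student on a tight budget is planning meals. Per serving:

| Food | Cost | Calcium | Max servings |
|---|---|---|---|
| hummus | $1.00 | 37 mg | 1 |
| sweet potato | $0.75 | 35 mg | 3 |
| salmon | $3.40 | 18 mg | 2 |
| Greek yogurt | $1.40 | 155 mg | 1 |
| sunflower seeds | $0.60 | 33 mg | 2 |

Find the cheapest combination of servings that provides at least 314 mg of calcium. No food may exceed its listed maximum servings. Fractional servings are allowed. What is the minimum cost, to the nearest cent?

$4.59

Cost per mg of calcium: Greek yogurt $0.0090, sunflower seeds $0.0182, sweet potato $0.0214, hummus $0.0270, salmon $0.1889.
Take 1 serving of Greek yogurt: +155.0 mg calcium for $1.40 (total $1.40, still need 159.0 mg).
Take 2 servings of sunflower seeds: +66.0 mg calcium for $1.20 (total $2.60, still need 93.0 mg).
Take 2.657 servings of sweet potato: +93.0 mg calcium for $1.99 (total $4.59, still need 0.0 mg).
Greedy by cheapest-per-mg is optimal for a single linear constraint, so the minimum cost is $4.59.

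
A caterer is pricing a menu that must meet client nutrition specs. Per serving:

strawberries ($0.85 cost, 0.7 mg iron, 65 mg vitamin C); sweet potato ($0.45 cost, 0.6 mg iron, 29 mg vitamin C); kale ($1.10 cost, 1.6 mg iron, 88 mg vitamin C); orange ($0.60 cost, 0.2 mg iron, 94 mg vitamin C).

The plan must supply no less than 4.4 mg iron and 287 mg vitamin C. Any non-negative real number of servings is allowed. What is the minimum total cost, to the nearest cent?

Two binding constraints pin down two serving amounts, so the optimal mix uses at most two foods. The candidates are each food alone (scaled to the tighter of iron/vitamin C) and each pair with both constraints tight.
strawberries only: max(4.4/0.7, 287/65) = 6.286 servings → $5.34.
sweet potato only: max(4.4/0.6, 287/29) = 9.897 servings → $4.45.
kale only: max(4.4/1.6, 287/88) = 3.261 servings → $3.59.
orange only: max(4.4/0.2, 287/94) = 22 servings → $13.20.
strawberries + sweet potato with both tight: 2.385 servings and 4.551 servings → $4.08.
strawberries + kale with both tight: 1.698 servings and 2.007 servings → $3.65.
strawberries + orange: intersection lies outside the first quadrant.
sweet potato + kale: intersection lies outside the first quadrant.
sweet potato + orange with both tight: 7.04 servings and 0.8814 servings → $3.70.
kale + orange with both tight: 2.682 servings and 0.5422 servings → $3.28.
Cheapest feasible corner: $3.28.

$3.28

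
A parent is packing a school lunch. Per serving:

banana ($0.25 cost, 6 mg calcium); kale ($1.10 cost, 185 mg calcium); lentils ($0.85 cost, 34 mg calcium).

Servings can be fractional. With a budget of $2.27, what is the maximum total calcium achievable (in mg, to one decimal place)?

Calcium per dollar: kale 168.2, lentils 40, banana 24.
With no serving limits, spend the whole cost allowance on kale: $2.27 / $1.10 × 185 mg = 381.8 mg.

381.8 mg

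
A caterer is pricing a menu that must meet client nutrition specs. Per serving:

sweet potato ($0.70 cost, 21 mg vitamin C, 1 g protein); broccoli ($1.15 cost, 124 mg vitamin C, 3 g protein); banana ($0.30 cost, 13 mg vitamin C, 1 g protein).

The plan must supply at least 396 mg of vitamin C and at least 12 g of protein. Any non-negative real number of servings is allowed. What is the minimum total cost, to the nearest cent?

$4.31

A basic optimal solution has at most two foods positive. Try each food alone and each pair with both targets met exactly.
sweet potato only: max(396/21, 12/1) = 18.86 servings → $13.20.
broccoli only: max(396/124, 12/3) = 4 servings → $4.60.
banana only: max(396/13, 12/1) = 30.46 servings → $9.14.
sweet potato + broccoli with both tight: 4.918 servings and 2.361 servings → $6.16.
sweet potato + banana: the both-tight solution has a negative serving — not a feasible corner.
broccoli + banana with both tight: 2.824 servings and 3.529 servings → $4.31.
Cheapest feasible corner: $4.31.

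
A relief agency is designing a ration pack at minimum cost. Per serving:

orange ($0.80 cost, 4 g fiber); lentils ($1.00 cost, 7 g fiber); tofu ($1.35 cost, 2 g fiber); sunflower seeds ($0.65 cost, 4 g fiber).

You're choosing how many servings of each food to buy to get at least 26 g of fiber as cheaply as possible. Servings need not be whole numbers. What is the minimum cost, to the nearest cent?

$3.71

Cost per g of fiber: lentils $0.1429, sunflower seeds $0.1625, orange $0.2000, tofu $0.6750.
With no serving limits, use only lentils: 26 g / 7 g = 3.714 servings × $1.00 = $3.71.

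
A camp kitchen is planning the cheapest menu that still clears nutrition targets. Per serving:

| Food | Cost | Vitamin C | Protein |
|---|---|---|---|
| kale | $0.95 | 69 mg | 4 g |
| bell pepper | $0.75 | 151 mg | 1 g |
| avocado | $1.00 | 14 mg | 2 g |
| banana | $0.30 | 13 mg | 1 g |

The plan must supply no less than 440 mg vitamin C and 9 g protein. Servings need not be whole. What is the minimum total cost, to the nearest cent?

Two binding constraints pin down two serving amounts, so the optimal mix uses at most two foods. The candidates are each food alone (scaled to the tighter of vitamin C/protein) and each pair with both constraints tight.
kale only: max(440/69, 9/4) = 6.377 servings → $6.06.
bell pepper only: max(440/151, 9/1) = 9 servings → $6.75.
avocado only: max(440/14, 9/2) = 31.43 servings → $31.43.
banana only: max(440/13, 9/1) = 33.85 servings → $10.15.
kale + bell pepper with both tight: 1.718 servings and 2.129 servings → $3.23.
kale + avocado: the both-tight solution has a negative serving — not a feasible corner.
kale + banana: intersection lies outside the first quadrant.
bell pepper + avocado with both tight: 2.618 servings and 3.191 servings → $5.15.
bell pepper + banana with both tight: 2.341 servings and 6.659 servings → $3.75.
avocado + banana: intersection lies outside the first quadrant.
Cheapest feasible corner: $3.23.

$3.23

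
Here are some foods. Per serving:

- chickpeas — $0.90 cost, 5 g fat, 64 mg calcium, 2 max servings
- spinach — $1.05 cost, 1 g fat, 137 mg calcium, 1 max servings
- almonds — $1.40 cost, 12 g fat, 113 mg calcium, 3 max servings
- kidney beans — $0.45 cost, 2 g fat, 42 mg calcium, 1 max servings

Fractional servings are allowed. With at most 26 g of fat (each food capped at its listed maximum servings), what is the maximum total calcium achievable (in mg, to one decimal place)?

429.4 mg

Calcium per g fat: spinach 137, kidney beans 21, chickpeas 12.8, almonds 9.417.
Take 1 serving of spinach: uses 1 g fat, +137.0 mg calcium (running total 137.0 mg).
Take 1 serving of kidney beans: uses 2 g fat, +42.0 mg calcium (running total 179.0 mg).
Take 2 servings of chickpeas: uses 10 g fat, +128.0 mg calcium (running total 307.0 mg).
Take 1.083 servings of almonds: uses 13 g fat, +122.4 mg calcium (running total 429.4 mg).
Filling greedily by calcium-per-g fat is optimal for one linear limit, giving 429.4 mg.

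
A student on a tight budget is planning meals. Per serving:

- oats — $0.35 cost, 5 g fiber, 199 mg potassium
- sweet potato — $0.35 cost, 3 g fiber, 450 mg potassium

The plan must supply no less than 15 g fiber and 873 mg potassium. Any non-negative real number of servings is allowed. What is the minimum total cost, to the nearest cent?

For a min-cost LP with two ≥-constraints, a basic feasible solution has at most two positive variables.
oats only: max(15/5, 873/199) = 4.387 servings → $1.54.
sweet potato only: max(15/3, 873/450) = 5 servings → $1.75.
oats + sweet potato with both tight: 2.499 servings and 0.8348 servings → $1.17.
So the least-cost plan costs $1.17.

$1.17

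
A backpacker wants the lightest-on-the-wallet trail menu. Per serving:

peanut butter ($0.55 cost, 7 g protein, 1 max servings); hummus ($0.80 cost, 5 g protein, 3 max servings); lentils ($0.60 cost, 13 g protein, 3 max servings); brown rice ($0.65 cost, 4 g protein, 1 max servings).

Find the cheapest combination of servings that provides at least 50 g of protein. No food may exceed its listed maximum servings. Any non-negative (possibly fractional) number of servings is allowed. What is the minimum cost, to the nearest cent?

$2.99

Cost per g of protein: lentils $0.0462, peanut butter $0.0786, hummus $0.1600, brown rice $0.1625.
Take 3 servings of lentils: +39.0 g protein for $1.80 (total $1.80, still need 11.0 g).
Take 1 serving of peanut butter: +7.0 g protein for $0.55 (total $2.35, still need 4.0 g).
Take 0.8 servings of hummus: +4.0 g protein for $0.64 (total $2.99, still need 0.0 g).
Filling from the cheapest source first is optimal under one linear minimum: $2.99.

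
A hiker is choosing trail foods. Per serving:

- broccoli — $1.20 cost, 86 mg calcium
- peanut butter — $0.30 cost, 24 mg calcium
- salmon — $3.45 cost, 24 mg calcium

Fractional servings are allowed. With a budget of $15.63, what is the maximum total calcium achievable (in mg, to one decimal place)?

Calcium per dollar: peanut butter 80, broccoli 71.67, salmon 6.957.
With no serving limits, spend the whole cost allowance on peanut butter: $15.63 / $0.30 × 24 mg = 1250.4 mg.

1250.4 mg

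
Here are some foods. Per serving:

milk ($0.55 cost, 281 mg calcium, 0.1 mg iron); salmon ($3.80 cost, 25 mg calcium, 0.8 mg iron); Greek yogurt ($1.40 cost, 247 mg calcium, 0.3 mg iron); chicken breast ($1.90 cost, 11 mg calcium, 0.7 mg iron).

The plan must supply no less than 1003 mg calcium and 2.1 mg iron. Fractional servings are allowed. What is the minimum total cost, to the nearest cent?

$6.67

milk only: max(1003/281, 2.1/0.1) = 21 servings → $11.55.
salmon only: max(1003/25, 2.1/0.8) = 40.12 servings → $152.46.
Greek yogurt only: max(1003/247, 2.1/0.3) = 7 servings → $9.80.
chicken breast only: max(1003/11, 2.1/0.7) = 91.18 servings → $173.25.
milk + salmon with both tight: 3.373 servings and 2.203 servings → $10.23.
milk + Greek yogurt: the both-tight solution has a negative serving — not a feasible corner.
milk + chicken breast with both tight: 3.471 servings and 2.504 servings → $6.67.
salmon + Greek yogurt with both tight: 1.146 servings and 3.945 servings → $9.88.
salmon + chicken breast: the both-tight solution has a negative serving — not a feasible corner.
Greek yogurt + chicken breast with both tight: 4.004 servings and 1.284 servings → $8.04.
Cheapest feasible corner: $6.67.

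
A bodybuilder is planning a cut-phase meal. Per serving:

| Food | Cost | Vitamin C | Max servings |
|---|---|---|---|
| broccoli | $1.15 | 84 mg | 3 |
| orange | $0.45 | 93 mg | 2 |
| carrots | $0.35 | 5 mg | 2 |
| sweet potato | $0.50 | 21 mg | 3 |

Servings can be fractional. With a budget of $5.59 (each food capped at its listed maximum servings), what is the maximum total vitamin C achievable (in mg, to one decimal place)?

490.1 mg

Vitamin C per dollar: orange 206.7, broccoli 73.04, sweet potato 42, carrots 14.29.
Take 2 servings of orange: spends $0.90, +186.0 mg vitamin C (running total 186.0 mg).
Take 3 servings of broccoli: spends $3.45, +252.0 mg vitamin C (running total 438.0 mg).
Take 2.48 servings of sweet potato: spends $1.24, +52.1 mg vitamin C (running total 490.1 mg).
Filling greedily by vitamin C-per-dollar is optimal for one linear limit, giving 490.1 mg.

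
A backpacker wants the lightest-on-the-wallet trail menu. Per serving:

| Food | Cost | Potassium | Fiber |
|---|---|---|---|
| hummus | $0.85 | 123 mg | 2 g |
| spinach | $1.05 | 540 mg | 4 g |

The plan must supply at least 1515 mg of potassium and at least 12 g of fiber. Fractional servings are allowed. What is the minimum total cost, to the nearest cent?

An LP optimum is at a vertex; with two nutrient constraints at most two foods are used. Check each candidate.
hummus only: max(1515/123, 12/2) = 12.32 servings → $10.47.
spinach only: max(1515/540, 12/4) = 3 servings → $3.15.
hummus + spinach with both tight: 0.7143 servings and 2.643 servings → $3.38.
Cheapest feasible corner: $3.15.

$3.15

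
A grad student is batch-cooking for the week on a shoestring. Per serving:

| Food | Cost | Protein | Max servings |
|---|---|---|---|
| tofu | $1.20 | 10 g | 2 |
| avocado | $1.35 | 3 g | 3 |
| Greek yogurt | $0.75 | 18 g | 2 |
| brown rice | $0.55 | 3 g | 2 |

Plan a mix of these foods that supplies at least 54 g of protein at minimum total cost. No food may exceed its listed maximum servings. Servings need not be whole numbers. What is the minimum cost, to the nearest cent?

Cost per g of protein: Greek yogurt $0.0417, tofu $0.1200, brown rice $0.1833, avocado $0.4500.
Take 2 servings of Greek yogurt: +36.0 g protein for $1.50 (total $1.50, still need 18.0 g).
Take 1.8 servings of tofu: +18.0 g protein for $2.16 (total $3.66, still need 0.0 g).
Filling from the cheapest source first is optimal under one linear minimum: $3.66.

$3.66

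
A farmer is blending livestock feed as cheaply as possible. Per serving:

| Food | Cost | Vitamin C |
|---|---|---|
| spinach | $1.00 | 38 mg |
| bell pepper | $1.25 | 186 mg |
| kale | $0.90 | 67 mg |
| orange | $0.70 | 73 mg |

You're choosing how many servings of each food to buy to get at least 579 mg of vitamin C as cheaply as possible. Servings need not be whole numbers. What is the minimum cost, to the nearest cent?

$3.89

Cost per mg of vitamin C: bell pepper $0.0067, orange $0.0096, kale $0.0134, spinach $0.0263.
With no serving limits, use only bell pepper: 579 mg / 186 mg = 3.113 servings × $1.25 = $3.89.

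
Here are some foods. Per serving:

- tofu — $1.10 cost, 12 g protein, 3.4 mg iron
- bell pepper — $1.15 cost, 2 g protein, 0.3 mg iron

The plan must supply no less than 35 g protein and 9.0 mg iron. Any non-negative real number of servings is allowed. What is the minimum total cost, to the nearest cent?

With two linear requirements the optimum uses one or two foods; enumerate the corners.
tofu only: max(35/12, 9.0/3.4) = 2.917 servings → $3.21.
bell pepper only: max(35/2, 9.0/0.3) = 30 servings → $34.50.
tofu + bell pepper with both tight: 2.344 servings and 3.438 servings → $6.53.
So the least-cost plan costs $3.21.

$3.21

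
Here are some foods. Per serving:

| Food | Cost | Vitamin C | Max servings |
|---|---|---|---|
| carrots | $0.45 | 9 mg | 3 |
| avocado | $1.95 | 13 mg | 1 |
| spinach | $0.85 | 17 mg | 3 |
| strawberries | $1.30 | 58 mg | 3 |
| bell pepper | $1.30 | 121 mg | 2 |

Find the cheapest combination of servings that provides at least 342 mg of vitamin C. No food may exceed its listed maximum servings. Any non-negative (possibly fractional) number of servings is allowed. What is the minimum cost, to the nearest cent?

Cost per mg of vitamin C: bell pepper $0.0107, strawberries $0.0224, carrots $0.0500, spinach $0.0500, avocado $0.1500.
Take 2 servings of bell pepper: +242.0 mg vitamin C for $2.60 (total $2.60, still need 100.0 mg).
Take 1.724 servings of strawberries: +100.0 mg vitamin C for $2.24 (total $4.84, still need 0.0 mg).
Greedy by cheapest-per-mg is optimal for a single linear constraint, so the minimum cost is $4.84.

$4.84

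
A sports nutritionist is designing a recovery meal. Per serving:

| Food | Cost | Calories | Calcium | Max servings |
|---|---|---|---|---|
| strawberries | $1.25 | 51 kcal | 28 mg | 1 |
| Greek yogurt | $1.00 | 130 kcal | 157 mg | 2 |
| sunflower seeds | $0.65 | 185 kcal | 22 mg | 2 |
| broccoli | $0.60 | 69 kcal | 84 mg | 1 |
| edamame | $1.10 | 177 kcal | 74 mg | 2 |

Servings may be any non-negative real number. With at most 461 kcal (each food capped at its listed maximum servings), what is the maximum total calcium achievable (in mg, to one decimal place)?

Calcium per kcal: broccoli 1.217, Greek yogurt 1.208, strawberries 0.549, edamame 0.4181, sunflower seeds 0.1189.
Take 1 serving of broccoli: uses 69 kcal, +84.0 mg calcium (running total 84.0 mg).
Take 2 servings of Greek yogurt: uses 260 kcal, +314.0 mg calcium (running total 398.0 mg).
Take 1 serving of strawberries: uses 51 kcal, +28.0 mg calcium (running total 426.0 mg).
Take 0.4576 servings of edamame: uses 81 kcal, +33.9 mg calcium (running total 459.9 mg).
Greedy by best ratio exhausts the calories allowance optimally: 459.9 mg.

459.9 mg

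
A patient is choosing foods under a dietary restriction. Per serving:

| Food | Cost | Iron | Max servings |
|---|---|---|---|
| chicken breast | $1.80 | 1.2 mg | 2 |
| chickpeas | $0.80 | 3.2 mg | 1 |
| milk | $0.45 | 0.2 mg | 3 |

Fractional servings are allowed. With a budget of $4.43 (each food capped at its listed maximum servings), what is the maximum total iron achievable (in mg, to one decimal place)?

5.6 mg

Iron per dollar: chickpeas 4, chicken breast 0.6667, milk 0.4444.
Take 1 serving of chickpeas: spends $0.80, +3.2 mg iron (running total 3.2 mg).
Take 2 servings of chicken breast: spends $3.60, +2.4 mg iron (running total 5.6 mg).
Take 0.06667 servings of milk: spends $0.03, +0.0 mg iron (running total 5.6 mg).
Filling greedily by iron-per-dollar is optimal for one linear limit, giving 5.6 mg.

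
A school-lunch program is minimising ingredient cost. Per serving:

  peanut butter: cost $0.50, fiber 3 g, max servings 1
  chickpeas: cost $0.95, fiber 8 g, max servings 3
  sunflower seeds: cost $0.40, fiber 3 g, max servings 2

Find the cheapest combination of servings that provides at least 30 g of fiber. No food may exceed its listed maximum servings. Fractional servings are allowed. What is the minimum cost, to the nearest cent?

Cost per g of fiber: chickpeas $0.1187, sunflower seeds $0.1333, peanut butter $0.1667.
Take 3 servings of chickpeas: +24.0 g fiber for $2.85 (total $2.85, still need 6.0 g).
Take 2 servings of sunflower seeds: +6.0 g fiber for $0.80 (total $3.65, still need 0.0 g).
Filling from the cheapest source first is optimal under one linear minimum: $3.65.

$3.65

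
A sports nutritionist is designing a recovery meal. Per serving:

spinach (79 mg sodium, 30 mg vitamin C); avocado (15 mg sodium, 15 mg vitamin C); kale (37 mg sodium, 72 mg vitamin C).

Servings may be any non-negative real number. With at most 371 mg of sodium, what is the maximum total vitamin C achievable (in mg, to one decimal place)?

721.9 mg

Vitamin C per mg sodium: kale 1.946, avocado 1, spinach 0.3797.
With no serving limits, spend the whole sodium allowance on kale: 371 mg / 37 mg × 72 mg = 721.9 mg.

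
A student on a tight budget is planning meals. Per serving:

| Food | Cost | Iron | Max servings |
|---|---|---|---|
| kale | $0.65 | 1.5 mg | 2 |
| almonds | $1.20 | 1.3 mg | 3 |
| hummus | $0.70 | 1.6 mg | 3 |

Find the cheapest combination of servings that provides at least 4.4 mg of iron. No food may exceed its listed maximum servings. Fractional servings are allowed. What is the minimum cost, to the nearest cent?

$1.91

Cost per mg of iron: kale $0.4333, hummus $0.4375, almonds $0.9231.
Take 2 servings of kale: +3.0 mg iron for $1.30 (total $1.30, still need 1.4 mg).
Take 0.875 servings of hummus: +1.4 mg iron for $0.61 (total $1.91, still need 0.0 mg).
Filling from the cheapest source first is optimal under one linear minimum: $1.91.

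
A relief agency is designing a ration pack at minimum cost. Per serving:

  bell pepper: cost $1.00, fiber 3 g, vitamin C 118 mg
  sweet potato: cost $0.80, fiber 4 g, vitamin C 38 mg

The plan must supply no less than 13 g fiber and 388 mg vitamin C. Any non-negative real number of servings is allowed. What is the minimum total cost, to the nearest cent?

Minimising a linear cost over {fiber ≥ 13, vitamin C ≥ 388, servings ≥ 0} — the optimum is at a vertex, using one or two foods.
bell pepper only: max(13/3, 388/118) = 4.333 servings → $4.33.
sweet potato only: max(13/4, 388/38) = 10.21 servings → $8.17.
bell pepper + sweet potato with both tight: 2.955 servings and 1.034 servings → $3.78.
Cheapest feasible corner: $3.78.

$3.78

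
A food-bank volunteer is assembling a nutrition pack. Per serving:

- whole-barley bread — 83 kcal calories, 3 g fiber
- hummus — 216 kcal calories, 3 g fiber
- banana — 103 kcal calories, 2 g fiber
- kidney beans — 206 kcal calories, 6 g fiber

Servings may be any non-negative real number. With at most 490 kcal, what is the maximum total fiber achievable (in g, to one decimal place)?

17.7 g

Fiber per kcal: whole-barley bread 0.03614, kidney beans 0.02913, banana 0.01942, hummus 0.01389.
With no serving limits, spend the whole calories allowance on whole-barley bread: 490 kcal / 83 kcal × 3 g = 17.7 g.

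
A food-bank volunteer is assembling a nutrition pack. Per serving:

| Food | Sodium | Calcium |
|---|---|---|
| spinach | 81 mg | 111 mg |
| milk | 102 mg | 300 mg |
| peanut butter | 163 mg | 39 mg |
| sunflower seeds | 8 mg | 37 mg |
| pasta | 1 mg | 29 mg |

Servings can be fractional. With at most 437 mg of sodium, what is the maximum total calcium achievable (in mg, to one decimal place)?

12673.0 mg

Calcium per mg sodium: pasta 29, sunflower seeds 4.625, milk 2.941, spinach 1.37, peanut butter 0.2393.
With no serving limits, spend the whole sodium allowance on pasta: 437 mg / 1 mg × 29 mg = 12673.0 mg.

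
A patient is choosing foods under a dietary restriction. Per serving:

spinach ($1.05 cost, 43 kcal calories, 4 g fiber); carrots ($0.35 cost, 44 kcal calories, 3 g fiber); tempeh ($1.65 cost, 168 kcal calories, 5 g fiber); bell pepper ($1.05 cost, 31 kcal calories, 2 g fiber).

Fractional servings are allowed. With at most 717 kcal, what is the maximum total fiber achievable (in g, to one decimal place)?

Fiber per kcal: spinach 0.09302, carrots 0.06818, bell pepper 0.06452, tempeh 0.02976.
With no serving limits, spend the whole calories allowance on spinach: 717 kcal / 43 kcal × 4 g = 66.7 g.

66.7 g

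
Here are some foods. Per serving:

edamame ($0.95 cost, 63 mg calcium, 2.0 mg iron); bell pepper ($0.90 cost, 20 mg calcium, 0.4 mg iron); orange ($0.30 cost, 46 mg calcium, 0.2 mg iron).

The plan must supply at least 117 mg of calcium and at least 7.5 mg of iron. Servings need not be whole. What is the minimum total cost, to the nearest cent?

$3.56

Compare the cost at each extreme point of the feasible region.
edamame only: max(117/63, 7.5/2.0) = 3.75 servings → $3.56.
bell pepper only: max(117/20, 7.5/0.4) = 18.75 servings → $16.88.
orange only: max(117/46, 7.5/0.2) = 37.5 servings → $11.25.
edamame + bell pepper with both targets exact would need a negative amount; discard.
edamame + orange: the both-tight solution has a negative serving — not a feasible corner.
bell pepper + orange with both targets exact would need a negative amount; discard.
The minimum over all feasible corners is $3.56.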